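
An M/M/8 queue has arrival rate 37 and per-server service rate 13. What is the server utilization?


rho = lambda/(c*mu) = 37/(8*13) = 0.3558

0.3558


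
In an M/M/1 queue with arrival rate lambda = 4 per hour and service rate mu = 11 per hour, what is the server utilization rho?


rho = lambda/mu = 4/11 = 0.3636

0.3636


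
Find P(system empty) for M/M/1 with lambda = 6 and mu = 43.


P0 = 1 - rho = 1 - 6/43 = 0.8605

0.8605


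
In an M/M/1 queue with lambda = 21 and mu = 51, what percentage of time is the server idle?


Idle fraction = (1 - rho) * 100 = (1 - 21/51) * 100 = 58.8%

58.8%


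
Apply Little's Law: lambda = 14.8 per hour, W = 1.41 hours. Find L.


L = lambda * W = 14.8 * 1.41 = 20.87

20.87


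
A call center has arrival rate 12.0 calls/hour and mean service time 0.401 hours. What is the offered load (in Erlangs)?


Offered load a = lambda * E[S] = 12.0 * 0.401 = 4.81 Erlangs

4.81 Erlangs


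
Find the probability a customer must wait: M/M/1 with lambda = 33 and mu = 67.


P(wait) = rho = lambda/mu = 33/67 = 0.4925

0.4925


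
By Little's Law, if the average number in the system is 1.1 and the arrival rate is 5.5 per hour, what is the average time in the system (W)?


W = L / lambda = 1.1 / 5.5 = 0.2 hours

0.2 hours


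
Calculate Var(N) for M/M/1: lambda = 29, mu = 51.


rho = 29/51; Var(N) = rho/(1-rho)^2 = 3.06

3.06


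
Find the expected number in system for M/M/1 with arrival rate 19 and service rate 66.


rho = 19/66; L = rho/(1-rho) = 0.4

0.4


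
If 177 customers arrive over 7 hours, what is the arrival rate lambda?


lambda = total arrivals / time = 177 / 7 = 25.29 per hour

25.29 per hour


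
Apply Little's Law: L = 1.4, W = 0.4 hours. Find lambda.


lambda = L / W = 1.4 / 0.4 = 3.5 per hour

3.5 per hour


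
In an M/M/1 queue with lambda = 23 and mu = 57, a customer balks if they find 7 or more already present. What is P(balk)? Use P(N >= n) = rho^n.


P(N >= 7) = rho^7 = (23/57)^7 = 0.0017

0.0017


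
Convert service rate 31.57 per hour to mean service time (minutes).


Mean service time = 60/mu = 60/31.57 = 1.9 minutes

1.9 minutes


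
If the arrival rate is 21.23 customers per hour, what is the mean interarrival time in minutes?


Mean interarrival time = 60/lambda = 60/21.23 = 2.83 minutes

2.83 minutes


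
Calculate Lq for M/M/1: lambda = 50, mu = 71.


rho = 50/71; Lq = rho^2/(1-rho) = 1.68

1.68


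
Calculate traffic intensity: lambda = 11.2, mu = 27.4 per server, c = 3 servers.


rho = lambda / (c * mu) = 11.2 / (3 * 27.4) = 0.1363

0.1363


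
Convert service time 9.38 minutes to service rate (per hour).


mu = 60 / avg_service_time = 60 / 9.38 = 6.4 per hour

6.4 per hour


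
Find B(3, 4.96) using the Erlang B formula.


B(N,A) = (A^N/N!) / sum(A^k/k!, k=0..N) with N=3, A=4.96 = 0.5269

0.5269


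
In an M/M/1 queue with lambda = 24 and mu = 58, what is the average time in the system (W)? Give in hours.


W = 1/(mu - lambda) = 1/(58 - 24) = 0.0294 hours

0.0294 hours


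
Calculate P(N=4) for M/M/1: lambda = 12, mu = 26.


rho = 12/26; P(n) = (1-rho)*rho^n = (1-12/26)*(12/26)^4 = 0.0244

0.0244


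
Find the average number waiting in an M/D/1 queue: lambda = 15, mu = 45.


M/D/1: Lq = rho^2 / (2*(1-rho)) where rho = 15/45; Lq = 0.08

0.08


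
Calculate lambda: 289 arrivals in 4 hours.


lambda = total arrivals / time = 289 / 4 = 72.25 per hour

72.25 per hour


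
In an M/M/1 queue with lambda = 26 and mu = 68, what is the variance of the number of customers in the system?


rho = 26/68; Var(N) = rho/(1-rho)^2 = 1.0

1.0


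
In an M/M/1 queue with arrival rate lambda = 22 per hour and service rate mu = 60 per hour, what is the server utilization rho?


rho = lambda/mu = 22/60 = 0.3667

0.3667


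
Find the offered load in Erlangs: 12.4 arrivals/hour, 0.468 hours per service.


Offered load a = lambda * E[S] = 12.4 * 0.468 = 5.8 Erlangs

5.8 Erlangs


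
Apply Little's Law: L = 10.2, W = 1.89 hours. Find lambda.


lambda = L / W = 10.2 / 1.89 = 5.4 per hour

5.4 per hour


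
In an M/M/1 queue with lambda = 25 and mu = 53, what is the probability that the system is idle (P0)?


P0 = 1 - rho = 1 - 25/53 = 0.5283

0.5283


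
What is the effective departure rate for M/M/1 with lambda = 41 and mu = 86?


For a stable queue (lambda < mu), throughput = lambda = 41 per hour

41 per hour


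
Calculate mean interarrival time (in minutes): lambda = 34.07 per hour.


Mean interarrival time = 60/lambda = 60/34.07 = 1.76 minutes

1.76 minutes


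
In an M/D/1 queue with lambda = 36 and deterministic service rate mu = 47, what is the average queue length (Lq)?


M/D/1: Lq = rho^2 / (2*(1-rho)) where rho = 36/47; Lq = 1.25

1.25


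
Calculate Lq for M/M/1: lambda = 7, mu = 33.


rho = 7/33; Lq = rho^2/(1-rho) = 0.06

0.06


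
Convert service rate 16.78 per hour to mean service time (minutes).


Mean service time = 60/mu = 60/16.78 = 3.58 minutes

3.58 minutes


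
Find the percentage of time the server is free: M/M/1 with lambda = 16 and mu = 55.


Idle fraction = (1 - rho) * 100 = (1 - 16/55) * 100 = 70.9%

70.9%


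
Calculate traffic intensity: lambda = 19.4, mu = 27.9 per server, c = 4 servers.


rho = lambda / (c * mu) = 19.4 / (4 * 27.9) = 0.1738

0.1738


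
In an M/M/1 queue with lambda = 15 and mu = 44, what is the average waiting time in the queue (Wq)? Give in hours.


rho = 15/44; Wq = rho/(mu - lambda) = 0.0118 hours

0.0118 hours


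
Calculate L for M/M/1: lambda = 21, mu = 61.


rho = 21/61; L = rho/(1-rho) = 0.53

0.53


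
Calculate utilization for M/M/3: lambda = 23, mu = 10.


rho = lambda/(c*mu) = 23/(3*10) = 0.7667

0.7667


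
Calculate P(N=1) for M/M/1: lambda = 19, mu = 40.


rho = 19/40; P(n) = (1-rho)*rho^n = (1-19/40)*(19/40)^1 = 0.2494

0.2494


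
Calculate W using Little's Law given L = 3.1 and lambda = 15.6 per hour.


W = L / lambda = 3.1 / 15.6 = 0.1987 hours

0.1987 hours


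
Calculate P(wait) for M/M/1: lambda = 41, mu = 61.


P(wait) = rho = lambda/mu = 41/61 = 0.6721

0.6721


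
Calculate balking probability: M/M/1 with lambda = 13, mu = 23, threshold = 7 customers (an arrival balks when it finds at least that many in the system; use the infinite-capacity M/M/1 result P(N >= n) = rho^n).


P(N >= 7) = rho^7 = (13/23)^7 = 0.0184

0.0184


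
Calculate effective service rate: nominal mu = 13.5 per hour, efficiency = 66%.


Effective rate = mu * efficiency = 13.5 * 0.66 = 8.91 per hour

8.91 per hour


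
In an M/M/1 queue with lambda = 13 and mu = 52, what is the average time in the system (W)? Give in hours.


W = 1/(mu - lambda) = 1/(52 - 13) = 0.0256 hours

0.0256 hours


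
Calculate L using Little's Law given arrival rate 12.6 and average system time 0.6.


L = lambda * W = 12.6 * 0.6 = 7.56

7.56


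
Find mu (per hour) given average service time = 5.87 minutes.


mu = 60 / avg_service_time = 60 / 5.87 = 10.22 per hour

10.22 per hour


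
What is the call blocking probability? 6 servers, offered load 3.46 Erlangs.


B(N,A) = (A^N/N!) / sum(A^k/k!, k=0..N) with N=6, A=3.46 = 0.0799

0.0799


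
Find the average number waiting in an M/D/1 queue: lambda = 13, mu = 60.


M/D/1: Lq = rho^2 / (2*(1-rho)) where rho = 13/60; Lq = 0.03

0.03


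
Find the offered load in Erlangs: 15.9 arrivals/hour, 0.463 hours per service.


Offered load a = lambda * E[S] = 15.9 * 0.463 = 7.36 Erlangs

7.36 Erlangs


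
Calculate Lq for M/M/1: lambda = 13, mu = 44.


rho = 13/44; Lq = rho^2/(1-rho) = 0.12

0.12


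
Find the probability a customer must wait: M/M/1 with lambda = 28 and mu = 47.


P(wait) = rho = lambda/mu = 28/47 = 0.5957

0.5957


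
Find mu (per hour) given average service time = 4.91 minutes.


mu = 60 / avg_service_time = 60 / 4.91 = 12.22 per hour

12.22 per hour


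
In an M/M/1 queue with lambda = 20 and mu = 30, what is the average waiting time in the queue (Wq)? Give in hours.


rho = 20/30; Wq = rho/(mu - lambda) = 0.0667 hours

0.0667 hours


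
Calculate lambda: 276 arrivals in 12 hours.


lambda = total arrivals / time = 276 / 12 = 23.0 per hour

23.0 per hour


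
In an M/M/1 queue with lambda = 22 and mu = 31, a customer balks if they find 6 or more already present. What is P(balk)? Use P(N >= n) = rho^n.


P(N >= 6) = rho^6 = (22/31)^6 = 0.1278

0.1278


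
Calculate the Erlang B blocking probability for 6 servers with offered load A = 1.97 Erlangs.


B(N,A) = (A^N/N!) / sum(A^k/k!, k=0..N) with N=6, A=1.97 = 0.0114

0.0114


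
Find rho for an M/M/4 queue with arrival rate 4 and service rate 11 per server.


rho = lambda/(c*mu) = 4/(4*11) = 0.0909

0.0909


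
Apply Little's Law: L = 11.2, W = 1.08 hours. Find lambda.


lambda = L / W = 11.2 / 1.08 = 10.37 per hour

10.37 per hour


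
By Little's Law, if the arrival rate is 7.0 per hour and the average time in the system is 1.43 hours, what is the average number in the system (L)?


L = lambda * W = 7.0 * 1.43 = 10.01

10.01


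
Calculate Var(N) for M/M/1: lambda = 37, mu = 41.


rho = 37/41; Var(N) = rho/(1-rho)^2 = 94.81

94.81


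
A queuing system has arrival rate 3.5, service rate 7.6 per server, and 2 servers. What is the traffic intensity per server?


rho = lambda / (c * mu) = 3.5 / (2 * 7.6) = 0.2303

0.2303


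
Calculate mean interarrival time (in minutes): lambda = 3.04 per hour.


Mean interarrival time = 60/lambda = 60/3.04 = 19.74 minutes

19.74 minutes


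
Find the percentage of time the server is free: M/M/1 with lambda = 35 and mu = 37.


Idle fraction = (1 - rho) * 100 = (1 - 35/37) * 100 = 5.4%

5.4%


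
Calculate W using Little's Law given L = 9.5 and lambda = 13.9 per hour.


W = L / lambda = 9.5 / 13.9 = 0.6835 hours

0.6835 hours


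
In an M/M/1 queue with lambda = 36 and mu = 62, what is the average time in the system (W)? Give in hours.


W = 1/(mu - lambda) = 1/(62 - 36) = 0.0385 hours

0.0385 hours


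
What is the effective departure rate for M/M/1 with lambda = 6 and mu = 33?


For a stable queue (lambda < mu), throughput = lambda = 6 per hour

6 per hour


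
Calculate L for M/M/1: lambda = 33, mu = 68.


rho = 33/68; L = rho/(1-rho) = 0.94

0.94


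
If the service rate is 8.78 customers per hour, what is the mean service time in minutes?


Mean service time = 60/mu = 60/8.78 = 6.83 minutes

6.83 minutes


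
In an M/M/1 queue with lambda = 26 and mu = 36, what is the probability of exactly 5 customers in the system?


rho = 26/36; P(n) = (1-rho)*rho^n = (1-26/36)*(26/36)^5 = 0.0546

0.0546


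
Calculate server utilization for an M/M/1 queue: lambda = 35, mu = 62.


rho = lambda/mu = 35/62 = 0.5645

0.5645


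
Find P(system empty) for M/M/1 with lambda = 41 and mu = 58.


P0 = 1 - rho = 1 - 41/58 = 0.2931

0.2931


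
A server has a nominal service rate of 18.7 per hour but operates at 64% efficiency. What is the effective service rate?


Effective rate = mu * efficiency = 18.7 * 0.64 = 11.97 per hour

11.97 per hour


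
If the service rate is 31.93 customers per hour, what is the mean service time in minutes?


Mean service time = 60/mu = 60/31.93 = 1.88 minutes

1.88 minutes


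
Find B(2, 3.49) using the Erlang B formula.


B(N,A) = (A^N/N!) / sum(A^k/k!, k=0..N) with N=2, A=3.49 = 0.5756

0.5756


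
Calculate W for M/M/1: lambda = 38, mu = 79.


W = 1/(mu - lambda) = 1/(79 - 38) = 0.0244 hours

0.0244 hours


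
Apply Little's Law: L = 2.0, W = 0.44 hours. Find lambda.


lambda = L / W = 2.0 / 0.44 = 4.55 per hour

4.55 per hour


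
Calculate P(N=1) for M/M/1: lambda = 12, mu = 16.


rho = 12/16; P(n) = (1-rho)*rho^n = (1-12/16)*(12/16)^1 = 0.1875

0.1875


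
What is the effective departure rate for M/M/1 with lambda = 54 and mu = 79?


For a stable queue (lambda < mu), throughput = lambda = 54 per hour

54 per hour


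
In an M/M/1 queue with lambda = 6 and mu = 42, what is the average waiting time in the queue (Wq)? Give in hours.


rho = 6/42; Wq = rho/(mu - lambda) = 0.004 hours

0.004 hours


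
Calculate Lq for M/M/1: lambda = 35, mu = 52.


rho = 35/52; Lq = rho^2/(1-rho) = 1.39

1.39


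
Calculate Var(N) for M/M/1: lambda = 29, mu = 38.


rho = 29/38; Var(N) = rho/(1-rho)^2 = 13.6

13.6


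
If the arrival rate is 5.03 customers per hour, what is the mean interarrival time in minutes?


Mean interarrival time = 60/lambda = 60/5.03 = 11.93 minutes

11.93 minutes


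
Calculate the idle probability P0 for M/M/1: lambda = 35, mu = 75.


P0 = 1 - rho = 1 - 35/75 = 0.5333

0.5333


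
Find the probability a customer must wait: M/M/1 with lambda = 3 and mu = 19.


P(wait) = rho = lambda/mu = 3/19 = 0.1579

0.1579


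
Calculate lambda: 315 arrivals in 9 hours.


lambda = total arrivals / time = 315 / 9 = 35.0 per hour

35.0 per hour


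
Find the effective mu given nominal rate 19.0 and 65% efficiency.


Effective rate = mu * efficiency = 19.0 * 0.65 = 12.35 per hour

12.35 per hour


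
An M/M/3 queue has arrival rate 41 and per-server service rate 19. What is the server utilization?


rho = lambda/(c*mu) = 41/(3*19) = 0.7193

0.7193


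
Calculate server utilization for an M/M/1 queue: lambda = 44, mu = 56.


rho = lambda/mu = 44/56 = 0.7857

0.7857


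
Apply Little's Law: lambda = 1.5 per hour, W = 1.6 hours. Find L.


L = lambda * W = 1.5 * 1.6 = 2.4

2.4


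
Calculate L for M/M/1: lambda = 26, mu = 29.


rho = 26/29; L = rho/(1-rho) = 8.67

8.67


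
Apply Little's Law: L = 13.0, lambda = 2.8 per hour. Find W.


W = L / lambda = 13.0 / 2.8 = 4.6429 hours

4.6429 hours


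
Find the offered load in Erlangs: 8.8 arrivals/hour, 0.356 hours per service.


Offered load a = lambda * E[S] = 8.8 * 0.356 = 3.13 Erlangs

3.13 Erlangs


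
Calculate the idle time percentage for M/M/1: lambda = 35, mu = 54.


Idle fraction = (1 - rho) * 100 = (1 - 35/54) * 100 = 35.2%

35.2%


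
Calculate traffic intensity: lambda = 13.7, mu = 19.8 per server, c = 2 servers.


rho = lambda / (c * mu) = 13.7 / (2 * 19.8) = 0.346

0.346


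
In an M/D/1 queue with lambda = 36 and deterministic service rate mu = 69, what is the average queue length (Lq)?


M/D/1: Lq = rho^2 / (2*(1-rho)) where rho = 36/69; Lq = 0.28

0.28


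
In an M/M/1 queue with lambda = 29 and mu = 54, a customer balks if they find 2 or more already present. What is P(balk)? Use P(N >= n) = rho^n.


P(N >= 2) = rho^2 = (29/54)^2 = 0.2884

0.2884


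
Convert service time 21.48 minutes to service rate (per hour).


mu = 60 / avg_service_time = 60 / 21.48 = 2.79 per hour

2.79 per hour


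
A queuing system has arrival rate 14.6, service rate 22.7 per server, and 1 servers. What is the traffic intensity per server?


rho = lambda / (c * mu) = 14.6 / (1 * 22.7) = 0.6432

0.6432


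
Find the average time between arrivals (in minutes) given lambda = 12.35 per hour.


Mean interarrival time = 60/lambda = 60/12.35 = 4.86 minutes

4.86 minutes


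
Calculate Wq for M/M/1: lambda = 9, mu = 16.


rho = 9/16; Wq = rho/(mu - lambda) = 0.0804 hours

0.0804 hours


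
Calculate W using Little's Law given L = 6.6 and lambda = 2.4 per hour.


W = L / lambda = 6.6 / 2.4 = 2.75 hours

2.75 hours


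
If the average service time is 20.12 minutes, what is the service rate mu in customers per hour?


mu = 60 / avg_service_time = 60 / 20.12 = 2.98 per hour

2.98 per hour


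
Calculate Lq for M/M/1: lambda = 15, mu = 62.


rho = 15/62; Lq = rho^2/(1-rho) = 0.08

0.08


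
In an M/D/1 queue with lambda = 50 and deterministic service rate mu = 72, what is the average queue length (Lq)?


M/D/1: Lq = rho^2 / (2*(1-rho)) where rho = 50/72; Lq = 0.79

0.79


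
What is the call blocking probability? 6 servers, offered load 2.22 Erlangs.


B(N,A) = (A^N/N!) / sum(A^k/k!, k=0..N) with N=6, A=2.22 = 0.0182

0.0182


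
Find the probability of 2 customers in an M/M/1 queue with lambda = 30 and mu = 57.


rho = 30/57; P(n) = (1-rho)*rho^n = (1-30/57)*(30/57)^2 = 0.1312

0.1312


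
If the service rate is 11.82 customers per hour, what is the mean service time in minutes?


Mean service time = 60/mu = 60/11.82 = 5.08 minutes

5.08 minutes


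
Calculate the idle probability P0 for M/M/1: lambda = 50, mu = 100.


P0 = 1 - rho = 1 - 50/100 = 0.5

0.5


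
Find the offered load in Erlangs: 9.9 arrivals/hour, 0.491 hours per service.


Offered load a = lambda * E[S] = 9.9 * 0.491 = 4.86 Erlangs

4.86 Erlangs


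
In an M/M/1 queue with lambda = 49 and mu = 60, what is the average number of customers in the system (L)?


rho = 49/60; L = rho/(1-rho) = 4.45

4.45


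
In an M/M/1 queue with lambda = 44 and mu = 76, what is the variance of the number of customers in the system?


rho = 44/76; Var(N) = rho/(1-rho)^2 = 3.27

3.27


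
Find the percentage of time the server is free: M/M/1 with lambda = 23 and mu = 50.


Idle fraction = (1 - rho) * 100 = (1 - 23/50) * 100 = 54.0%

54.0%


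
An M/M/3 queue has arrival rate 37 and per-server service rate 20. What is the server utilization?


rho = lambda/(c*mu) = 37/(3*20) = 0.6167

0.6167


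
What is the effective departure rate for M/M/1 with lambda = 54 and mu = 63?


For a stable queue (lambda < mu), throughput = lambda = 54 per hour

54 per hour


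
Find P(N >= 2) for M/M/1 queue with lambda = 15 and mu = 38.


P(N >= 2) = rho^2 = (15/38)^2 = 0.1558

0.1558


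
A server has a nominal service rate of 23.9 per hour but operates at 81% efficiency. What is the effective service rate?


Effective rate = mu * efficiency = 23.9 * 0.81 = 19.36 per hour

19.36 per hour


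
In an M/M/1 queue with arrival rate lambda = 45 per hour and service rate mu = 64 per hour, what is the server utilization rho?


rho = lambda/mu = 45/64 = 0.7031

0.7031


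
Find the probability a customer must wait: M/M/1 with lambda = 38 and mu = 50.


P(wait) = rho = lambda/mu = 38/50 = 0.76

0.76


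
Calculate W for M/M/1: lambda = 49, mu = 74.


W = 1/(mu - lambda) = 1/(74 - 49) = 0.04 hours

0.04 hours


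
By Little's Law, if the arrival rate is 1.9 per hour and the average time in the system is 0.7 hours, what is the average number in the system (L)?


L = lambda * W = 1.9 * 0.7 = 1.33

1.33


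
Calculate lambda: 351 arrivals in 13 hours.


lambda = total arrivals / time = 351 / 13 = 27.0 per hour

27.0 per hour


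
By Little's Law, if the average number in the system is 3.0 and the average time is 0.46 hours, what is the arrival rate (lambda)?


lambda = L / W = 3.0 / 0.46 = 6.52 per hour

6.52 per hour


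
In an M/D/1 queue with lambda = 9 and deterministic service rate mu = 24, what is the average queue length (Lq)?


M/D/1: Lq = rho^2 / (2*(1-rho)) where rho = 9/24; Lq = 0.11

0.11


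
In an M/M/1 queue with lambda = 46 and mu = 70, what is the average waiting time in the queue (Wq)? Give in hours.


rho = 46/70; Wq = rho/(mu - lambda) = 0.0274 hours

0.0274 hours


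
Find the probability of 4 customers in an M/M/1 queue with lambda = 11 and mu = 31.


rho = 11/31; P(n) = (1-rho)*rho^n = (1-11/31)*(11/31)^4 = 0.0102

0.0102


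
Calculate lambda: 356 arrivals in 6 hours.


lambda = total arrivals / time = 356 / 6 = 59.33 per hour

59.33 per hour


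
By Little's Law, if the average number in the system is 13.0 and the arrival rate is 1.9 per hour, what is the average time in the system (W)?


W = L / lambda = 13.0 / 1.9 = 6.8421 hours

6.8421 hours


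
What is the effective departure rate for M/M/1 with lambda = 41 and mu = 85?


For a stable queue (lambda < mu), throughput = lambda = 41 per hour

41 per hour


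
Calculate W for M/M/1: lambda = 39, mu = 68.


W = 1/(mu - lambda) = 1/(68 - 39) = 0.0345 hours

0.0345 hours


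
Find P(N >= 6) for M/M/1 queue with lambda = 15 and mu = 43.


P(N >= 6) = rho^6 = (15/43)^6 = 0.0018

0.0018


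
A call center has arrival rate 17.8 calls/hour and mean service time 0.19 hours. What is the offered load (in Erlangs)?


Offered load a = lambda * E[S] = 17.8 * 0.19 = 3.38 Erlangs

3.38 Erlangs


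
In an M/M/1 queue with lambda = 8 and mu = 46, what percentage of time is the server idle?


Idle fraction = (1 - rho) * 100 = (1 - 8/46) * 100 = 82.6%

82.6%


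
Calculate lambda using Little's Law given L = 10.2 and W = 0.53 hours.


lambda = L / W = 10.2 / 0.53 = 19.25 per hour

19.25 per hour


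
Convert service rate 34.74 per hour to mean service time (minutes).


Mean service time = 60/mu = 60/34.74 = 1.73 minutes

1.73 minutes


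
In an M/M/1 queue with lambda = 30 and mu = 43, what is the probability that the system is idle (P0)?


P0 = 1 - rho = 1 - 30/43 = 0.3023

0.3023


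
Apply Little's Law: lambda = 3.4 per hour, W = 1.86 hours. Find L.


L = lambda * W = 3.4 * 1.86 = 6.32

6.32


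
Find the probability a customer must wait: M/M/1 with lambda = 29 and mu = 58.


P(wait) = rho = lambda/mu = 29/58 = 0.5

0.5


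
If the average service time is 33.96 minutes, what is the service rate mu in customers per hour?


mu = 60 / avg_service_time = 60 / 33.96 = 1.77 per hour

1.77 per hour


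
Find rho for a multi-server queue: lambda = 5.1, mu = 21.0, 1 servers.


rho = lambda / (c * mu) = 5.1 / (1 * 21.0) = 0.2429

0.2429


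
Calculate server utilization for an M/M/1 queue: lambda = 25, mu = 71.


rho = lambda/mu = 25/71 = 0.3521

0.3521


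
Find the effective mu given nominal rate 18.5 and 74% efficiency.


Effective rate = mu * efficiency = 18.5 * 0.74 = 13.69 per hour

13.69 per hour


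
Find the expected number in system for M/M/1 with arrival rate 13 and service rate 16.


rho = 13/16; L = rho/(1-rho) = 4.33

4.33


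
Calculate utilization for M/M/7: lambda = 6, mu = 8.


rho = lambda/(c*mu) = 6/(7*8) = 0.1071

0.1071


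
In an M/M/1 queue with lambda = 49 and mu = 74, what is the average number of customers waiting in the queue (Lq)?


rho = 49/74; Lq = rho^2/(1-rho) = 1.3

1.3


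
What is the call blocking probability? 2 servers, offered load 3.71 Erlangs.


B(N,A) = (A^N/N!) / sum(A^k/k!, k=0..N) with N=2, A=3.71 = 0.5937

0.5937


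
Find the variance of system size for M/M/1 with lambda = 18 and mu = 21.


rho = 18/21; Var(N) = rho/(1-rho)^2 = 42.0

42.0


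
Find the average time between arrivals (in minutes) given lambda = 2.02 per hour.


Mean interarrival time = 60/lambda = 60/2.02 = 29.7 minutes

29.7 minutes


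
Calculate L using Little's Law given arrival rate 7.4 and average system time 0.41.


L = lambda * W = 7.4 * 0.41 = 3.03

3.03


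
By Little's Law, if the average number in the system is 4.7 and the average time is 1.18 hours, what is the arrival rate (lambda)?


lambda = L / W = 4.7 / 1.18 = 3.98 per hour

3.98 per hour


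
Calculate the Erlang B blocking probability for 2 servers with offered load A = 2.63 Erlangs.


B(N,A) = (A^N/N!) / sum(A^k/k!, k=0..N) with N=2, A=2.63 = 0.4879

0.4879


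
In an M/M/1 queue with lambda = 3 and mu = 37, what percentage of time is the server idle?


Idle fraction = (1 - rho) * 100 = (1 - 3/37) * 100 = 91.9%

91.9%


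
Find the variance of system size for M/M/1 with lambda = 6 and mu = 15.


rho = 6/15; Var(N) = rho/(1-rho)^2 = 1.11

1.11


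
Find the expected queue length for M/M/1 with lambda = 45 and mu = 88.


rho = 45/88; Lq = rho^2/(1-rho) = 0.54

0.54


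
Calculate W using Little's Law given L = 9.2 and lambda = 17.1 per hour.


W = L / lambda = 9.2 / 17.1 = 0.538 hours

0.538 hours


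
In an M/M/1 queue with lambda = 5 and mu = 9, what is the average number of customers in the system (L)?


rho = 5/9; L = rho/(1-rho) = 1.25

1.25


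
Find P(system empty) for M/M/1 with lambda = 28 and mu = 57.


P0 = 1 - rho = 1 - 28/57 = 0.5088

0.5088


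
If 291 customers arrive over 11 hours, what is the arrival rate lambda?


lambda = total arrivals / time = 291 / 11 = 26.45 per hour

26.45 per hour


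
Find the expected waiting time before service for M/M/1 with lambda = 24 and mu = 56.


rho = 24/56; Wq = rho/(mu - lambda) = 0.0134 hours

0.0134 hours


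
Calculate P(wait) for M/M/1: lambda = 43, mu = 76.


P(wait) = rho = lambda/mu = 43/76 = 0.5658

0.5658


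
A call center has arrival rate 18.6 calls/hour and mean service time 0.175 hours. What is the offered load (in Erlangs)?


Offered load a = lambda * E[S] = 18.6 * 0.175 = 3.26 Erlangs

3.26 Erlangs


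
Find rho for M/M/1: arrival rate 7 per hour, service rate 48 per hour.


rho = lambda/mu = 7/48 = 0.1458

0.1458


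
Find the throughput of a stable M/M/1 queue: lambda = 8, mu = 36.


For a stable queue (lambda < mu), throughput = lambda = 8 per hour

8 per hour


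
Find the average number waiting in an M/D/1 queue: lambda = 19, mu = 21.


M/D/1: Lq = rho^2 / (2*(1-rho)) where rho = 19/21; Lq = 4.3

4.3


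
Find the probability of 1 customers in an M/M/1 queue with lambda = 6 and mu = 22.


rho = 6/22; P(n) = (1-rho)*rho^n = (1-6/22)*(6/22)^1 = 0.1983

0.1983


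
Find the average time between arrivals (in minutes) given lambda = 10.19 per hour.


Mean interarrival time = 60/lambda = 60/10.19 = 5.89 minutes

5.89 minutes


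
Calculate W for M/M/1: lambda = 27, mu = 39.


W = 1/(mu - lambda) = 1/(39 - 27) = 0.0833 hours

0.0833 hours


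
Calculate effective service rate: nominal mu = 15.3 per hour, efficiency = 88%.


Effective rate = mu * efficiency = 15.3 * 0.88 = 13.46 per hour

13.46 per hour


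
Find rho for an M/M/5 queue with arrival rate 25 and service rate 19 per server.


rho = lambda/(c*mu) = 25/(5*19) = 0.2632

0.2632


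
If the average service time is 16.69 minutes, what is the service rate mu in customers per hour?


mu = 60 / avg_service_time = 60 / 16.69 = 3.59 per hour

3.59 per hour


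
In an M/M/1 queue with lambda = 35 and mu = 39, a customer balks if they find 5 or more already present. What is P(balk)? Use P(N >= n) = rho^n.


P(N >= 5) = rho^5 = (35/39)^5 = 0.5821

0.5821


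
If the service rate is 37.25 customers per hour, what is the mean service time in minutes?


Mean service time = 60/mu = 60/37.25 = 1.61 minutes

1.61 minutes


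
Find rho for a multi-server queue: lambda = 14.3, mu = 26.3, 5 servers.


rho = lambda / (c * mu) = 14.3 / (5 * 26.3) = 0.1087

0.1087


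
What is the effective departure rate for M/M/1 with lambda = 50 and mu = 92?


For a stable queue (lambda < mu), throughput = lambda = 50 per hour

50 per hour


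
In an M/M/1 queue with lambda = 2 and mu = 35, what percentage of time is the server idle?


Idle fraction = (1 - rho) * 100 = (1 - 2/35) * 100 = 94.3%

94.3%


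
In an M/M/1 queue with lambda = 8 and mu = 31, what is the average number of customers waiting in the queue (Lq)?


rho = 8/31; Lq = rho^2/(1-rho) = 0.09

0.09


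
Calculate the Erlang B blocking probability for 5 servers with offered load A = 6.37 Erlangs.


B(N,A) = (A^N/N!) / sum(A^k/k!, k=0..N) with N=5, A=6.37 = 0.3855

0.3855


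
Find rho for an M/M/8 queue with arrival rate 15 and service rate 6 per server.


rho = lambda/(c*mu) = 15/(8*6) = 0.3125

0.3125


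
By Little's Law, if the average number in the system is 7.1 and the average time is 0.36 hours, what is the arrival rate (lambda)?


lambda = L / W = 7.1 / 0.36 = 19.72 per hour

19.72 per hour


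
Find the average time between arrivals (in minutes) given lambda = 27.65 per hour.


Mean interarrival time = 60/lambda = 60/27.65 = 2.17 minutes

2.17 minutes


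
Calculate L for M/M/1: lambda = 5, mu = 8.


rho = 5/8; L = rho/(1-rho) = 1.67

1.67


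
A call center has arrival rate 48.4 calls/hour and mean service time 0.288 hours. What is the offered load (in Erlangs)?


Offered load a = lambda * E[S] = 48.4 * 0.288 = 13.94 Erlangs

13.94 Erlangs


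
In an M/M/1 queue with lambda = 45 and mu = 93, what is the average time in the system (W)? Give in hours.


W = 1/(mu - lambda) = 1/(93 - 45) = 0.0208 hours

0.0208 hours


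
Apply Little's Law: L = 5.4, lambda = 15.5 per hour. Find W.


W = L / lambda = 5.4 / 15.5 = 0.3484 hours

0.3484 hours


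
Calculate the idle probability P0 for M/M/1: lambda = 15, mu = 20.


P0 = 1 - rho = 1 - 15/20 = 0.25

0.25


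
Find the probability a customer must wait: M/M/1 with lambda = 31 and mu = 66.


P(wait) = rho = lambda/mu = 31/66 = 0.4697

0.4697


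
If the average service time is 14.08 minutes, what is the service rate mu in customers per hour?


mu = 60 / avg_service_time = 60 / 14.08 = 4.26 per hour

4.26 per hour


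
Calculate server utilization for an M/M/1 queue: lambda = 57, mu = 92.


rho = lambda/mu = 57/92 = 0.6196

0.6196


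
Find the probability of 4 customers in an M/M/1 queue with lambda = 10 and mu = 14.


rho = 10/14; P(n) = (1-rho)*rho^n = (1-10/14)*(10/14)^4 = 0.0744

0.0744


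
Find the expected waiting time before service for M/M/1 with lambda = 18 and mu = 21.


rho = 18/21; Wq = rho/(mu - lambda) = 0.2857 hours

0.2857 hours


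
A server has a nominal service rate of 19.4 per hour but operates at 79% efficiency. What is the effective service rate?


Effective rate = mu * efficiency = 19.4 * 0.79 = 15.33 per hour

15.33 per hour


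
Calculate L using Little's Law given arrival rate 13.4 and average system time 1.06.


L = lambda * W = 13.4 * 1.06 = 14.2

14.2


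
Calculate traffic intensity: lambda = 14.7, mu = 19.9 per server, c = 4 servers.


rho = lambda / (c * mu) = 14.7 / (4 * 19.9) = 0.1847

0.1847


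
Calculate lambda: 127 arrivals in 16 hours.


lambda = total arrivals / time = 127 / 16 = 7.94 per hour

7.94 per hour


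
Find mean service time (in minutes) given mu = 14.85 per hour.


Mean service time = 60/mu = 60/14.85 = 4.04 minutes

4.04 minutes


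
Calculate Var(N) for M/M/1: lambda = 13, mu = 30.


rho = 13/30; Var(N) = rho/(1-rho)^2 = 1.35

1.35


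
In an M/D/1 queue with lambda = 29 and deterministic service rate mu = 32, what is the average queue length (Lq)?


M/D/1: Lq = rho^2 / (2*(1-rho)) where rho = 29/32; Lq = 4.38

4.38


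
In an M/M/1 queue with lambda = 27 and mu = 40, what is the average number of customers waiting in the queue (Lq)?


rho = 27/40; Lq = rho^2/(1-rho) = 1.4

1.4


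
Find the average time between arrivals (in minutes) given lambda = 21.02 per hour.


Mean interarrival time = 60/lambda = 60/21.02 = 2.85 minutes

2.85 minutes


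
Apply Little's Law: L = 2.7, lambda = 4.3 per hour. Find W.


W = L / lambda = 2.7 / 4.3 = 0.6279 hours

0.6279 hours


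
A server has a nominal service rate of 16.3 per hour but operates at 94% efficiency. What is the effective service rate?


Effective rate = mu * efficiency = 16.3 * 0.94 = 15.32 per hour

15.32 per hour


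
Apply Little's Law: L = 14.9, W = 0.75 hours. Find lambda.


lambda = L / W = 14.9 / 0.75 = 19.87 per hour

19.87 per hour


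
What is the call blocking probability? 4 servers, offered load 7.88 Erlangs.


B(N,A) = (A^N/N!) / sum(A^k/k!, k=0..N) with N=4, A=7.88 = 0.5694

0.5694


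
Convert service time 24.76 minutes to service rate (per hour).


mu = 60 / avg_service_time = 60 / 24.76 = 2.42 per hour

2.42 per hour


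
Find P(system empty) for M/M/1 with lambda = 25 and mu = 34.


P0 = 1 - rho = 1 - 25/34 = 0.2647

0.2647


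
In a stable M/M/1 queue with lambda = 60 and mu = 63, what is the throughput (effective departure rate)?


For a stable queue (lambda < mu), throughput = lambda = 60 per hour

60 per hour


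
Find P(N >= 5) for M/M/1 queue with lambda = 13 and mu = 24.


P(N >= 5) = rho^5 = (13/24)^5 = 0.0466

0.0466


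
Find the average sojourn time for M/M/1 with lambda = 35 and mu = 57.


W = 1/(mu - lambda) = 1/(57 - 35) = 0.0455 hours

0.0455 hours


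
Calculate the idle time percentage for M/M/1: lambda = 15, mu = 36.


Idle fraction = (1 - rho) * 100 = (1 - 15/36) * 100 = 58.3%

58.3%


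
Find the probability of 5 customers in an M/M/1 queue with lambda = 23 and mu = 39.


rho = 23/39; P(n) = (1-rho)*rho^n = (1-23/39)*(23/39)^5 = 0.0293

0.0293


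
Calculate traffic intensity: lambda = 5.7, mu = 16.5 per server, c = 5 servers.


rho = lambda / (c * mu) = 5.7 / (5 * 16.5) = 0.0691

0.0691


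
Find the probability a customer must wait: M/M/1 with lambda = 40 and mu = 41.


P(wait) = rho = lambda/mu = 40/41 = 0.9756

0.9756


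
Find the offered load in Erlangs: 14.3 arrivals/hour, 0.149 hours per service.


Offered load a = lambda * E[S] = 14.3 * 0.149 = 2.13 Erlangs

2.13 Erlangs


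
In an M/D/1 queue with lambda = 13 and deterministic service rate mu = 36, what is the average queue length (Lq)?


M/D/1: Lq = rho^2 / (2*(1-rho)) where rho = 13/36; Lq = 0.1

0.1


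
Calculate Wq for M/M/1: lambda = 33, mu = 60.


rho = 33/60; Wq = rho/(mu - lambda) = 0.0204 hours

0.0204 hours


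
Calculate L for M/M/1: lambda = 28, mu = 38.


rho = 28/38; L = rho/(1-rho) = 2.8

2.8


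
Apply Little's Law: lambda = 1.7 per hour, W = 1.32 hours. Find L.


L = lambda * W = 1.7 * 1.32 = 2.24

2.24


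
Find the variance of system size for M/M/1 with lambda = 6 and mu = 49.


rho = 6/49; Var(N) = rho/(1-rho)^2 = 0.16

0.16


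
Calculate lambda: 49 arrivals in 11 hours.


lambda = total arrivals / time = 49 / 11 = 4.45 per hour

4.45 per hour


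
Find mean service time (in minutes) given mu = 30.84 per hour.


Mean service time = 60/mu = 60/30.84 = 1.95 minutes

1.95 minutes


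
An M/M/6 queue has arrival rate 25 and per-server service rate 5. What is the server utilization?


rho = lambda/(c*mu) = 25/(6*5) = 0.8333

0.8333


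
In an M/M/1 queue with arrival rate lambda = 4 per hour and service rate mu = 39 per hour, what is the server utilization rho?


rho = lambda/mu = 4/39 = 0.1026

0.1026


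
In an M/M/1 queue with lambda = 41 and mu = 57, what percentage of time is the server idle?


Idle fraction = (1 - rho) * 100 = (1 - 41/57) * 100 = 28.1%

28.1%


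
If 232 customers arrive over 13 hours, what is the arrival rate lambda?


lambda = total arrivals / time = 232 / 13 = 17.85 per hour

17.85 per hour


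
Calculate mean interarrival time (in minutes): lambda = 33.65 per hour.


Mean interarrival time = 60/lambda = 60/33.65 = 1.78 minutes

1.78 minutes


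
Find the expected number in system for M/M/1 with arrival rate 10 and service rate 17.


rho = 10/17; L = rho/(1-rho) = 1.43

1.43


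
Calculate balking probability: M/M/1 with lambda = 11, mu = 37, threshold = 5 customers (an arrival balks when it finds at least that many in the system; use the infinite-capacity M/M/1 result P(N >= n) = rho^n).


P(N >= 5) = rho^5 = (11/37)^5 = 0.0023

0.0023


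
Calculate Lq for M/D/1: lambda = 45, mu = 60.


M/D/1: Lq = rho^2 / (2*(1-rho)) where rho = 45/60; Lq = 1.13

1.13


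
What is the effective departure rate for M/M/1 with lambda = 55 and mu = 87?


For a stable queue (lambda < mu), throughput = lambda = 55 per hour

55 per hour


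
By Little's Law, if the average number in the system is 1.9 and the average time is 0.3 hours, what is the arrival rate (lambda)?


lambda = L / W = 1.9 / 0.3 = 6.33 per hour

6.33 per hour


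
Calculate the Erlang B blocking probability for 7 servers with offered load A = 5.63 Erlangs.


B(N,A) = (A^N/N!) / sum(A^k/k!, k=0..N) with N=7, A=5.63 = 0.1609

0.1609


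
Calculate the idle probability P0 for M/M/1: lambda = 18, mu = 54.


P0 = 1 - rho = 1 - 18/54 = 0.6667

0.6667


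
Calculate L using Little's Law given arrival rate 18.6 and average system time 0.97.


L = lambda * W = 18.6 * 0.97 = 18.04

18.04


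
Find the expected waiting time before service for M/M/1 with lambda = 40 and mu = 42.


rho = 40/42; Wq = rho/(mu - lambda) = 0.4762 hours

0.4762 hours


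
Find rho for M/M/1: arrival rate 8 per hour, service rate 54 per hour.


rho = lambda/mu = 8/54 = 0.1481

0.1481


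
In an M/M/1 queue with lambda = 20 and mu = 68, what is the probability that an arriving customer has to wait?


P(wait) = rho = lambda/mu = 20/68 = 0.2941

0.2941


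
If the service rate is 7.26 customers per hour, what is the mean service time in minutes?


Mean service time = 60/mu = 60/7.26 = 8.26 minutes

8.26 minutes


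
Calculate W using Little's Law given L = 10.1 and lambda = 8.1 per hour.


W = L / lambda = 10.1 / 8.1 = 1.2469 hours

1.2469 hours


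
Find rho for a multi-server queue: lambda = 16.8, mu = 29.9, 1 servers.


rho = lambda / (c * mu) = 16.8 / (1 * 29.9) = 0.5619

0.5619


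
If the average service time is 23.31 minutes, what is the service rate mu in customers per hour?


mu = 60 / avg_service_time = 60 / 23.31 = 2.57 per hour

2.57 per hour


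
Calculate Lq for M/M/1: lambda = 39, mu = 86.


rho = 39/86; Lq = rho^2/(1-rho) = 0.38

0.38


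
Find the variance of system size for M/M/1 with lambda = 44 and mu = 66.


rho = 44/66; Var(N) = rho/(1-rho)^2 = 6.0

6.0


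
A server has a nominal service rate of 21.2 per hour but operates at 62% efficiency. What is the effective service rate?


Effective rate = mu * efficiency = 21.2 * 0.62 = 13.14 per hour

13.14 per hour


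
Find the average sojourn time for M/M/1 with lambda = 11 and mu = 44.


W = 1/(mu - lambda) = 1/(44 - 11) = 0.0303 hours

0.0303 hours


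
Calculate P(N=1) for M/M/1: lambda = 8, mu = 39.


rho = 8/39; P(n) = (1-rho)*rho^n = (1-8/39)*(8/39)^1 = 0.1631

0.1631


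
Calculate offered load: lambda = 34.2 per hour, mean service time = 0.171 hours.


Offered load a = lambda * E[S] = 34.2 * 0.171 = 5.85 Erlangs

5.85 Erlangs


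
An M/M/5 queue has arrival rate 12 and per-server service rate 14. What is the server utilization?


rho = lambda/(c*mu) = 12/(5*14) = 0.1714

0.1714


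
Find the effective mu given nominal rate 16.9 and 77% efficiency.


Effective rate = mu * efficiency = 16.9 * 0.77 = 13.01 per hour

13.01 per hour


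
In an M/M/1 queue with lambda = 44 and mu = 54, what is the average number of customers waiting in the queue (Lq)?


rho = 44/54; Lq = rho^2/(1-rho) = 3.59

3.59


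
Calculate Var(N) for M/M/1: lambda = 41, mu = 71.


rho = 41/71; Var(N) = rho/(1-rho)^2 = 3.23

3.23


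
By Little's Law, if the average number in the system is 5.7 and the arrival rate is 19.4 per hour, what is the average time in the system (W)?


W = L / lambda = 5.7 / 19.4 = 0.2938 hours

0.2938 hours


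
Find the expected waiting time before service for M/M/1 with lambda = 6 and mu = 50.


rho = 6/50; Wq = rho/(mu - lambda) = 0.0027 hours

0.0027 hours


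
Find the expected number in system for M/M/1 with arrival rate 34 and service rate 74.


rho = 34/74; L = rho/(1-rho) = 0.85

0.85
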